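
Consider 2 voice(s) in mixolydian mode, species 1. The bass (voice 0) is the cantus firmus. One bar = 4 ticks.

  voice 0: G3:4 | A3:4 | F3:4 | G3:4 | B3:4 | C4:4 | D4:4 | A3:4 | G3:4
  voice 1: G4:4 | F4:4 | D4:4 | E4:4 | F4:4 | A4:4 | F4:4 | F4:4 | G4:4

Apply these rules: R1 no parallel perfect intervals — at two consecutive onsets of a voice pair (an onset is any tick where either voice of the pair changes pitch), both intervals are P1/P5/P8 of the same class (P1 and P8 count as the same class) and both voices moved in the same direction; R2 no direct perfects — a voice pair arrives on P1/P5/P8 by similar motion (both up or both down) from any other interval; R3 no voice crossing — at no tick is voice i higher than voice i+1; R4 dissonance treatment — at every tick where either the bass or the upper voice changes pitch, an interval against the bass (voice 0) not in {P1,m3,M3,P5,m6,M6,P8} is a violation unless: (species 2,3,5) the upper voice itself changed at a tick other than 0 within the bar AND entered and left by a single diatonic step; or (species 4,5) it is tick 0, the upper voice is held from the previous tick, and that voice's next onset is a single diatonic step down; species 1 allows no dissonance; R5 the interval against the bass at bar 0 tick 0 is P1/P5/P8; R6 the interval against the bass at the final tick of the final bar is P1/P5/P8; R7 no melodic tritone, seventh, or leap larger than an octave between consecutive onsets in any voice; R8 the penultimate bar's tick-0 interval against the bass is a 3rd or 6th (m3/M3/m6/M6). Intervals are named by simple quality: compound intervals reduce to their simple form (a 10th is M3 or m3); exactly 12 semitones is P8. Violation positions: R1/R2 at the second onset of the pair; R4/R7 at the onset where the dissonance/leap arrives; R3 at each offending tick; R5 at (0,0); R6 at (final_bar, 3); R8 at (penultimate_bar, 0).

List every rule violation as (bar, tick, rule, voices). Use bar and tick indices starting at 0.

bar 0: v0=G3 v1=G4 downbeat P8
bar 1: v0=A3 v1=F4 downbeat m6
bar 2: v0=F3 v1=D4 downbeat M6
bar 3: v0=G3 v1=E4 downbeat M6
bar 4: v0=B3 v1=F4 downbeat TT
bar 5: v0=C4 v1=A4 downbeat M6
bar 6: v0=D4 v1=F4 downbeat m3
bar 7: v0=A3 v1=F4 downbeat m6
bar 8: v0=G3 v1=G4 downbeat P8
  -> R4 @ bar 4 tick 0 v(0, 1): B3/F4 TT untreated

(4, 0, R4, (0, 1))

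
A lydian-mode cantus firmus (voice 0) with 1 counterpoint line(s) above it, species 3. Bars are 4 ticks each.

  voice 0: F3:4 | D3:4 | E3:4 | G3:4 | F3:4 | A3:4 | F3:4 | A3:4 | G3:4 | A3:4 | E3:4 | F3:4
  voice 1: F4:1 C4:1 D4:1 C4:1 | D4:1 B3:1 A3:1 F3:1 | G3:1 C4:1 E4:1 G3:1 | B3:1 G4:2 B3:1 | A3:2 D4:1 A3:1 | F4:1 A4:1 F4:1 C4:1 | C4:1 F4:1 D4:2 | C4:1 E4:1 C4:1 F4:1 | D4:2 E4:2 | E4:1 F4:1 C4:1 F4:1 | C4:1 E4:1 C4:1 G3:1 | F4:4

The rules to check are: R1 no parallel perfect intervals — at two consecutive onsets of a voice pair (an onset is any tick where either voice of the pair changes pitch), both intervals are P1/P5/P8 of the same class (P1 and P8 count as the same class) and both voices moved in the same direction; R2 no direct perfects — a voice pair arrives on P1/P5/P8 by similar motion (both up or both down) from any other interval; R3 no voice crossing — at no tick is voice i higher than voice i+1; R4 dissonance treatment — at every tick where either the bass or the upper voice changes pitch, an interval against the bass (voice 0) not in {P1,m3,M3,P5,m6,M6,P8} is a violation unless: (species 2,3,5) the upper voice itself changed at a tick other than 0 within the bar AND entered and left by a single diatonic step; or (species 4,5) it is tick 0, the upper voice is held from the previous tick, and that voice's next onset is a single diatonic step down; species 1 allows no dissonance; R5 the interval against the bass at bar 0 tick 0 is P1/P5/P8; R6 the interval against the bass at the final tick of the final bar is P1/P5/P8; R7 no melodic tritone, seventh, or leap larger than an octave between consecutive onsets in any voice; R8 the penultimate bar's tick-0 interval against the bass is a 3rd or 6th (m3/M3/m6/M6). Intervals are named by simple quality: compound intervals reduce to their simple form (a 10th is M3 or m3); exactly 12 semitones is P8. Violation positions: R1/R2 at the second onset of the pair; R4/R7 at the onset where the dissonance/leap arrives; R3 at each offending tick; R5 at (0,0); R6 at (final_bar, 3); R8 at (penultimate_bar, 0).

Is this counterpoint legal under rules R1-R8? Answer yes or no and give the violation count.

bar 0: v0=F3 v1=F4 (P8)
bar 1: v0=D3 v1=D4 (P8)
bar 2: v0=E3 v1=G3 (m3)
bar 3: v0=G3 v1=B3 (M3)
bar 4: v0=F3 v1=A3 (M3)
bar 5: v0=A3 v1=F4 (m6)
bar 6: v0=F3 v1=C4 (P5)
bar 7: v0=A3 v1=C4 (m3)
bar 8: v0=G3 v1=D4 (P5)
bar 9: v0=A3 v1=E4 (P5)
bar 10: v0=E3 v1=C4 (m6)
bar 11: v0=F3 v1=F4 (P8)
  R2 @ bar8.0: A3/F4 m6 -> G3/D4 P5 similar
  R2 @ bar11.0: E3/G3 m3 -> F3/F4 P8 similar
  R7 @ bar11.0: G3->F4 leap 10st

No (3 violations)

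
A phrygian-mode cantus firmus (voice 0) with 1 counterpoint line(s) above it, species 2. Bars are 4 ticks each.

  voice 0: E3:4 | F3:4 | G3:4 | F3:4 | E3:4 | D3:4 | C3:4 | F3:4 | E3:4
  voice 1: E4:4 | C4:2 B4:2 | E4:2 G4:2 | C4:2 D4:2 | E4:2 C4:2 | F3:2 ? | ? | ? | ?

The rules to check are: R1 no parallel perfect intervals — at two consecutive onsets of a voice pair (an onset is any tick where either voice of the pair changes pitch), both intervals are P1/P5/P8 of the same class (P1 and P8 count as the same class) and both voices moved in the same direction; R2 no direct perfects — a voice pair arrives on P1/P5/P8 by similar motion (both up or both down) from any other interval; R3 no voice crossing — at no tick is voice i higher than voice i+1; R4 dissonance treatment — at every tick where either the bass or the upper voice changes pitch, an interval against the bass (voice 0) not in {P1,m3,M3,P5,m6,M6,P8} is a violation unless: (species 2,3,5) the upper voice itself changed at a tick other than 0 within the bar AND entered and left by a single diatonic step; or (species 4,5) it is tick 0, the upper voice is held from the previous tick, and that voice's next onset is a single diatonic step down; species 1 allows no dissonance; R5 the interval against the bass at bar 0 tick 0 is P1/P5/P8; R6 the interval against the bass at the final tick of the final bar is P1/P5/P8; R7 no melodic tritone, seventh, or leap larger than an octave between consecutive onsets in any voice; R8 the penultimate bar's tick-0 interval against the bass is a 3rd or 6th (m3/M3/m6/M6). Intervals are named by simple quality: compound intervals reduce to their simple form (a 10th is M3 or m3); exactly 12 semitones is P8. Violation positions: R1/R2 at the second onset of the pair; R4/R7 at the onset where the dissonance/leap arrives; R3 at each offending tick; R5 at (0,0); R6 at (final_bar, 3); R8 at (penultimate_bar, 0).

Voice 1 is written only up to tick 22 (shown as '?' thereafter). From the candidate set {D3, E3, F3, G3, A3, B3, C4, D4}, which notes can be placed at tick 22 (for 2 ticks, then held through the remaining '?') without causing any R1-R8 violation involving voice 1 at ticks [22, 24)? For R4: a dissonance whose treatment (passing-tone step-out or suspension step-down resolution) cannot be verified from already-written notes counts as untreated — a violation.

{A3, D3, D4, F3}

D3: legal
E3: violates R4
F3: legal
G3: violates R4
A3: legal
B3: violates R7
C4: violates R4
D4: legal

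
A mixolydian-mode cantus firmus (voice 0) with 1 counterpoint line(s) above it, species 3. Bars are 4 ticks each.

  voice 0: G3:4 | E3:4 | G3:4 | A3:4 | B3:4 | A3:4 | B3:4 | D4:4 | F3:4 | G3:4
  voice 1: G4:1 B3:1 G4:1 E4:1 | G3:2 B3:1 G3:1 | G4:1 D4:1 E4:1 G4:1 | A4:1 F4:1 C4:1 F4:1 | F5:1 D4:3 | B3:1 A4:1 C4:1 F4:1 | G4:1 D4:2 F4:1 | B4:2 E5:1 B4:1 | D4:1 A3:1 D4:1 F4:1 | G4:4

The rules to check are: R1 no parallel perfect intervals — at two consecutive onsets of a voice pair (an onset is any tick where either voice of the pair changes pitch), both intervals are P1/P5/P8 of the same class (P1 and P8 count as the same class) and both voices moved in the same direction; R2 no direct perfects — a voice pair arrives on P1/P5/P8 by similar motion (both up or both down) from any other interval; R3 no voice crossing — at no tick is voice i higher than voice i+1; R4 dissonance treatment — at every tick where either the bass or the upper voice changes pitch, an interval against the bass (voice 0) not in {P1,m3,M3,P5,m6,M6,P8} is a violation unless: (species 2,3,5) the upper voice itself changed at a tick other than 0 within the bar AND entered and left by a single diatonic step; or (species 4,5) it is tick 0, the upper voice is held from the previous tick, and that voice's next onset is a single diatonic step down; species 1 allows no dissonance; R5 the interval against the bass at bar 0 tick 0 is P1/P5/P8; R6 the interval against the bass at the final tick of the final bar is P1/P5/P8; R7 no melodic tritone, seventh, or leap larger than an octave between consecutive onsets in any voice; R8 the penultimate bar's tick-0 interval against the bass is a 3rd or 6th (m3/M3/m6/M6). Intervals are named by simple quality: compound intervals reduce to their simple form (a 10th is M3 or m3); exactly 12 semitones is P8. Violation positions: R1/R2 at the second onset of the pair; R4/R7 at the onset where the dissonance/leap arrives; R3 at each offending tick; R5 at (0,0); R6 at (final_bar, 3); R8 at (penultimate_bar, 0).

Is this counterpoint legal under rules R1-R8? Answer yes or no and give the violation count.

No (10 violations)

bar 0: v0=G3 v1=G4 (P8)
bar 1: v0=E3 v1=G3 (m3)
bar 2: v0=G3 v1=G4 (P8)
bar 3: v0=A3 v1=A4 (P8)
bar 4: v0=B3 v1=F5 (TT)
bar 5: v0=A3 v1=B3 (M2)
bar 6: v0=B3 v1=G4 (m6)
bar 7: v0=D4 v1=B4 (M6)
bar 8: v0=F3 v1=D4 (M6)
bar 9: v0=G3 v1=G4 (P8)
  R2 @ bar2.0: E3/G3 m3 -> G3/G4 P8 similar
  R1 @ bar3.0: G3/G4 P8 -> A3/A4 P8 similar
  R4 @ bar4.0: B3/F5 TT untreated
  R7 @ bar4.1: F5->D4 leap 15st
  R4 @ bar5.0: A3/B3 M2 untreated
  R7 @ bar5.1: B3->A4 leap 10st
  R4 @ bar6.3: B3/F4 TT untreated
  R7 @ bar7.0: F4->B4 leap 6st
  R4 @ bar7.2: D4/E5 M2 untreated
  R1 @ bar9.0: F3/F4 P8 -> G3/G4 P8 similar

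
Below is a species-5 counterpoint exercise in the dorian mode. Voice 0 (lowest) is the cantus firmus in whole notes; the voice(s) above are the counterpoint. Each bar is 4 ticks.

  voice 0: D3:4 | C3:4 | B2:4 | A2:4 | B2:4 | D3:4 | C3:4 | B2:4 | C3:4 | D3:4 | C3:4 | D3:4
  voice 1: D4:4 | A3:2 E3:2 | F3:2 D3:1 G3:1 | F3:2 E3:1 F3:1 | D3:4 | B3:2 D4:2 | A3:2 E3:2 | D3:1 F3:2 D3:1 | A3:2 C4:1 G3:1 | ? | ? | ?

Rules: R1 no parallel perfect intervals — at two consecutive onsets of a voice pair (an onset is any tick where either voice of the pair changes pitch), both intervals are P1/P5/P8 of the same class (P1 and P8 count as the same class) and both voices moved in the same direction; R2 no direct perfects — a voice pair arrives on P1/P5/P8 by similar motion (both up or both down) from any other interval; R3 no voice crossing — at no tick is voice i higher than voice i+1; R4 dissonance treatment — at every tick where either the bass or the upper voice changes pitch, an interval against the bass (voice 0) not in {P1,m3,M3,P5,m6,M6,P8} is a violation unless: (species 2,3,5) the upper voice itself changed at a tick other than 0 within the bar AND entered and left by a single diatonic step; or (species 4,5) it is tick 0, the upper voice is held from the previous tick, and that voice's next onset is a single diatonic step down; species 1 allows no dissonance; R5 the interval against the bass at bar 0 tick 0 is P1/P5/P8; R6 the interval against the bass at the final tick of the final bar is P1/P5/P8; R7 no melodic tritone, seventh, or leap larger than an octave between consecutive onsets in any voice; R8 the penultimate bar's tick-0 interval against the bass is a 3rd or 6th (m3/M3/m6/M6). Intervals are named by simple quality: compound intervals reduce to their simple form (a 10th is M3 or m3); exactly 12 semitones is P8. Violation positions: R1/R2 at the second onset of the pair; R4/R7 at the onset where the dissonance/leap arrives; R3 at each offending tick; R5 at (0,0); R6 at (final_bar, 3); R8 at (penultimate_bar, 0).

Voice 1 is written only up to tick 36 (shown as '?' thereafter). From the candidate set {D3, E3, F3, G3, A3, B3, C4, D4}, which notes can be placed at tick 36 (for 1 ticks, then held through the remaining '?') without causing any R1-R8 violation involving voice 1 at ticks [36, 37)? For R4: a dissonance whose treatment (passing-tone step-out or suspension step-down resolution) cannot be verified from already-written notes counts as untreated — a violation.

D3: legal
E3: violates R4
F3: legal
G3: violates R4
A3: violates R1
B3: legal
C4: violates R4
D4: violates R2

{B3, D3, F3}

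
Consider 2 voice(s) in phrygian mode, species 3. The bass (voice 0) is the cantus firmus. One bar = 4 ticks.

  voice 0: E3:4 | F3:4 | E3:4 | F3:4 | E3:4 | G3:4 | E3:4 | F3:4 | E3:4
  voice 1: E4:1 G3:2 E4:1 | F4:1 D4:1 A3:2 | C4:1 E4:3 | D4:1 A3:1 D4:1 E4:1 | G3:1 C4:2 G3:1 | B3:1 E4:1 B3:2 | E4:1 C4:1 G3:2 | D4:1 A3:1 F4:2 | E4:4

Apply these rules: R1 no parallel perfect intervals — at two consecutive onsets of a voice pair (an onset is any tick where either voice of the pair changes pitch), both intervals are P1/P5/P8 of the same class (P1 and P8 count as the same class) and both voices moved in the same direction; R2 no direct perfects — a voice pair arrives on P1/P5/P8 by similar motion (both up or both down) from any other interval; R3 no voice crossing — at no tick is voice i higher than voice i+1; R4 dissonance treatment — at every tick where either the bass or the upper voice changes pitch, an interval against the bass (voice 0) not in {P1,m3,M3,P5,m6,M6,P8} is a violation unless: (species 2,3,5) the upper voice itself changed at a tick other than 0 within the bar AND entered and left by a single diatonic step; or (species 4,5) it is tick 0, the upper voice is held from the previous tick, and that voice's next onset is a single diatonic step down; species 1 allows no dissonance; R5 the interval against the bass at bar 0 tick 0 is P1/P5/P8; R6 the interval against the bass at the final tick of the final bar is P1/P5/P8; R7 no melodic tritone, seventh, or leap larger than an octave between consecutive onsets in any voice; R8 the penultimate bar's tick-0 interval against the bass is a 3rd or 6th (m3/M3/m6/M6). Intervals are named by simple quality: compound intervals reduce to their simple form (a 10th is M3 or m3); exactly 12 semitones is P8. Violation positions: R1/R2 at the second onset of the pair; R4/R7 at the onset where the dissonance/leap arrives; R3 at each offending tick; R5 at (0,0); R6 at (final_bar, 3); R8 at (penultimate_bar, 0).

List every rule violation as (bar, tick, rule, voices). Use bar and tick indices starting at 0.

bar 0: v0=E3 v1=E4 downbeat P8
bar 1: v0=F3 v1=F4 downbeat P8
bar 2: v0=E3 v1=C4 downbeat m6
bar 3: v0=F3 v1=D4 downbeat M6
bar 4: v0=E3 v1=G3 downbeat m3
bar 5: v0=G3 v1=B3 downbeat M3
bar 6: v0=E3 v1=E4 downbeat P8
bar 7: v0=F3 v1=D4 downbeat M6
bar 8: v0=E3 v1=E4 downbeat P8
  -> R1 @ bar 1 tick 0 v(0, 1): E3/E4 P8 -> F3/F4 P8 similar
  -> R4 @ bar 3 tick 3 v(0, 1): F3/E4 M7 untreated
  -> R1 @ bar 8 tick 0 v(0, 1): F3/F4 P8 -> E3/E4 P8 similar

(1, 0, R1, (0, 1))
(3, 3, R4, (0, 1))
(8, 0, R1, (0, 1))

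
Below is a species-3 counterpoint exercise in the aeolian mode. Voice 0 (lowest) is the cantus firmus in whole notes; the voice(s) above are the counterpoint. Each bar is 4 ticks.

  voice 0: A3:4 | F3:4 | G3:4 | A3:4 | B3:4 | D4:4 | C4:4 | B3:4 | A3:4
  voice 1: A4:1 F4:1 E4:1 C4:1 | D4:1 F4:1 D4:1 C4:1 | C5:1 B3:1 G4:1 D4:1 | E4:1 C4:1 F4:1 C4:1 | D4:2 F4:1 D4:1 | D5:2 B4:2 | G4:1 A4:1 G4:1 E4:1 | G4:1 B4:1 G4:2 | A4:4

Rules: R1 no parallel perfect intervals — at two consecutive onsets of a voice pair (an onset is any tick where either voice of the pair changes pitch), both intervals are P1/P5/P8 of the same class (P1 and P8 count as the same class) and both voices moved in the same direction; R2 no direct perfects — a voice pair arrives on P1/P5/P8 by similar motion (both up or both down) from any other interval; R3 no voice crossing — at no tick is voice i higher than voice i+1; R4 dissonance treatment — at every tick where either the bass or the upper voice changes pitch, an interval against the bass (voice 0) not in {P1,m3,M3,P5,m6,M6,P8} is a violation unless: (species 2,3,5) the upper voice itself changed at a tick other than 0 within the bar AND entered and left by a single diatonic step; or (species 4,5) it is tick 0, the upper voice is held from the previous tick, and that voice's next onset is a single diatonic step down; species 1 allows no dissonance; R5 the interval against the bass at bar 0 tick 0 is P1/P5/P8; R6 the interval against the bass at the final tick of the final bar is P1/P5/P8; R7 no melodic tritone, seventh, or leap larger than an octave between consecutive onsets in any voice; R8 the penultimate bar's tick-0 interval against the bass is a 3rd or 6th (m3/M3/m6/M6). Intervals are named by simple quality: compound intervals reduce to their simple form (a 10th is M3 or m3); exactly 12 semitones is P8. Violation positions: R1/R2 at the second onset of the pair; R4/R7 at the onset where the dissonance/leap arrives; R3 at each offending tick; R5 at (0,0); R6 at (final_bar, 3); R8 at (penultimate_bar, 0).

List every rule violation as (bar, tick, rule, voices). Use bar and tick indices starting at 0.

bar 0: v0=A3 v1=A4 downbeat P8
bar 1: v0=F3 v1=D4 downbeat M6
bar 2: v0=G3 v1=C5 downbeat P4
bar 3: v0=A3 v1=E4 downbeat P5
bar 4: v0=B3 v1=D4 downbeat m3
bar 5: v0=D4 v1=D5 downbeat P8
bar 6: v0=C4 v1=G4 downbeat P5
bar 7: v0=B3 v1=G4 downbeat m6
bar 8: v0=A3 v1=A4 downbeat P8
  -> R4 @ bar 2 tick 0 v(0, 1): G3/C5 P4 untreated
  -> R7 @ bar 2 tick 1 v(1,): C5->B3 leap 13st
  -> R1 @ bar 3 tick 0 v(0, 1): G3/D4 P5 -> A3/E4 P5 similar
  -> R4 @ bar 4 tick 2 v(0, 1): B3/F4 TT untreated
  -> R2 @ bar 5 tick 0 v(0, 1): B3/D4 m3 -> D4/D5 P8 similar
  -> R2 @ bar 6 tick 0 v(0, 1): D4/B4 M6 -> C4/G4 P5 similar

(2, 0, R4, (0, 1))
(2, 1, R7, (1,))
(3, 0, R1, (0, 1))
(4, 2, R4, (0, 1))
(5, 0, R2, (0, 1))
(6, 0, R2, (0, 1))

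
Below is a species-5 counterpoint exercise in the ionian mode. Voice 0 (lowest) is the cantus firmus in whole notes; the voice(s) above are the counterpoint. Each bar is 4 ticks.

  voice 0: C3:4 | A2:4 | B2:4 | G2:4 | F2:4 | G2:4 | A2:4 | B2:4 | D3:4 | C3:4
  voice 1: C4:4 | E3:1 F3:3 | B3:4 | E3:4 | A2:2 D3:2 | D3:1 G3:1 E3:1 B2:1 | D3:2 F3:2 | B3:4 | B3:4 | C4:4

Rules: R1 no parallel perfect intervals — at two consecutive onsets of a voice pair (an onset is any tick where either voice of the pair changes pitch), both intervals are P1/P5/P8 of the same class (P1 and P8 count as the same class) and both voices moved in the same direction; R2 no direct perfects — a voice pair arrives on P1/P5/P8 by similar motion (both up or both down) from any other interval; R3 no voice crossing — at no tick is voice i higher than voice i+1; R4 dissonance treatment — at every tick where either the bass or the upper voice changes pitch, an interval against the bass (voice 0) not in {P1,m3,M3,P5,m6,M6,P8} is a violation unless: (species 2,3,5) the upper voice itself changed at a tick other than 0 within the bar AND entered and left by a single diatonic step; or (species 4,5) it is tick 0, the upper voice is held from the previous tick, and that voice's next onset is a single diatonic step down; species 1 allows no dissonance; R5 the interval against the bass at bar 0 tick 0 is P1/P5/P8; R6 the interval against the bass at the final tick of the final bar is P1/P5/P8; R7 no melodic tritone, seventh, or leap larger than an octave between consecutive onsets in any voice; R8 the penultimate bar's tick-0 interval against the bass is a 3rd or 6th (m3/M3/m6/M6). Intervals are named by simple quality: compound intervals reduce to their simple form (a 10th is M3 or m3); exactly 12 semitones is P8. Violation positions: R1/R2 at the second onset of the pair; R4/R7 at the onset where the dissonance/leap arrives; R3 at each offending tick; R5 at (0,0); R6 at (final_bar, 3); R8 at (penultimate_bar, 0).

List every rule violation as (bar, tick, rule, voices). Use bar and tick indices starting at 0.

(1, 0, R2, (0, 1))
(2, 0, R2, (0, 1))
(2, 0, R7, (1,))
(6, 0, R4, (0, 1))
(7, 0, R2, (0, 1))
(7, 0, R7, (1,))

bar 0: v0=C3 v1=C4 downbeat P8
bar 1: v0=A2 v1=E3 downbeat P5
bar 2: v0=B2 v1=B3 downbeat P8
bar 3: v0=G2 v1=E3 downbeat M6
bar 4: v0=F2 v1=A2 downbeat M3
bar 5: v0=G2 v1=D3 downbeat P5
bar 6: v0=A2 v1=D3 downbeat P4
bar 7: v0=B2 v1=B3 downbeat P8
bar 8: v0=D3 v1=B3 downbeat M6
bar 9: v0=C3 v1=C4 downbeat P8
  -> R2 @ bar 1 tick 0 v(0, 1): C3/C4 P8 -> A2/E3 P5 similar
  -> R2 @ bar 2 tick 0 v(0, 1): A2/F3 m6 -> B2/B3 P8 similar
  -> R7 @ bar 2 tick 0 v(1,): F3->B3 leap 6st
  -> R4 @ bar 6 tick 0 v(0, 1): A2/D3 P4 untreated
  -> R2 @ bar 7 tick 0 v(0, 1): A2/F3 m6 -> B2/B3 P8 similar
  -> R7 @ bar 7 tick 0 v(1,): F3->B3 leap 6st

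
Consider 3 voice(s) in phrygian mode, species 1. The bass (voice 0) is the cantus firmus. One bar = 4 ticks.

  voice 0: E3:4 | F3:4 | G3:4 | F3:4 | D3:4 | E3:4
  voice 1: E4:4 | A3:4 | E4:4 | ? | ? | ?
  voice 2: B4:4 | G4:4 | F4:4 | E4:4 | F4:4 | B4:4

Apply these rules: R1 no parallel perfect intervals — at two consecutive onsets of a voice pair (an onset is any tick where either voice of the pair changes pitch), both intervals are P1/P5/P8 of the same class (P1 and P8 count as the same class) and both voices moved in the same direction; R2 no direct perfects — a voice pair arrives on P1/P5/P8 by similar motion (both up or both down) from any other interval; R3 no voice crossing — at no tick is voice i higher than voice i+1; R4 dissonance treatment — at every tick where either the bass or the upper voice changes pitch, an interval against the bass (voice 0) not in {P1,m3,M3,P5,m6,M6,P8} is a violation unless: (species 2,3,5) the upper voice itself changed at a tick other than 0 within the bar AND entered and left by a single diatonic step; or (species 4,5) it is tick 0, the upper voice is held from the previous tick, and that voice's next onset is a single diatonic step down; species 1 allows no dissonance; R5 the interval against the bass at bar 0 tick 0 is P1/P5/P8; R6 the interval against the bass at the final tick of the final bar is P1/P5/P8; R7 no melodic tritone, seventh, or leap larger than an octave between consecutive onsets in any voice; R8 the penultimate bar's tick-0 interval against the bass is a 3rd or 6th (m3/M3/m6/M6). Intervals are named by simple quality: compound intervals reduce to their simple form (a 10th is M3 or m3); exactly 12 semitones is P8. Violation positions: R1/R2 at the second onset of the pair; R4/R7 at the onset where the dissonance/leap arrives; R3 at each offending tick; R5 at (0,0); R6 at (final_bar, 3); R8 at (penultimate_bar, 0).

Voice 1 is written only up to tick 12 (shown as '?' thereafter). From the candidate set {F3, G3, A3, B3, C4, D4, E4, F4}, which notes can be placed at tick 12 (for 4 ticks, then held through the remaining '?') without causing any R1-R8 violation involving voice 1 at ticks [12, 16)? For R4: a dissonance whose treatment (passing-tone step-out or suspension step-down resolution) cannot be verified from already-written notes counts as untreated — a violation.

{D4}

F3: violates R2,R7
G3: violates R4
A3: violates R2
B3: violates R4
C4: violates R2
D4: legal
E4: violates R4
F4: violates R3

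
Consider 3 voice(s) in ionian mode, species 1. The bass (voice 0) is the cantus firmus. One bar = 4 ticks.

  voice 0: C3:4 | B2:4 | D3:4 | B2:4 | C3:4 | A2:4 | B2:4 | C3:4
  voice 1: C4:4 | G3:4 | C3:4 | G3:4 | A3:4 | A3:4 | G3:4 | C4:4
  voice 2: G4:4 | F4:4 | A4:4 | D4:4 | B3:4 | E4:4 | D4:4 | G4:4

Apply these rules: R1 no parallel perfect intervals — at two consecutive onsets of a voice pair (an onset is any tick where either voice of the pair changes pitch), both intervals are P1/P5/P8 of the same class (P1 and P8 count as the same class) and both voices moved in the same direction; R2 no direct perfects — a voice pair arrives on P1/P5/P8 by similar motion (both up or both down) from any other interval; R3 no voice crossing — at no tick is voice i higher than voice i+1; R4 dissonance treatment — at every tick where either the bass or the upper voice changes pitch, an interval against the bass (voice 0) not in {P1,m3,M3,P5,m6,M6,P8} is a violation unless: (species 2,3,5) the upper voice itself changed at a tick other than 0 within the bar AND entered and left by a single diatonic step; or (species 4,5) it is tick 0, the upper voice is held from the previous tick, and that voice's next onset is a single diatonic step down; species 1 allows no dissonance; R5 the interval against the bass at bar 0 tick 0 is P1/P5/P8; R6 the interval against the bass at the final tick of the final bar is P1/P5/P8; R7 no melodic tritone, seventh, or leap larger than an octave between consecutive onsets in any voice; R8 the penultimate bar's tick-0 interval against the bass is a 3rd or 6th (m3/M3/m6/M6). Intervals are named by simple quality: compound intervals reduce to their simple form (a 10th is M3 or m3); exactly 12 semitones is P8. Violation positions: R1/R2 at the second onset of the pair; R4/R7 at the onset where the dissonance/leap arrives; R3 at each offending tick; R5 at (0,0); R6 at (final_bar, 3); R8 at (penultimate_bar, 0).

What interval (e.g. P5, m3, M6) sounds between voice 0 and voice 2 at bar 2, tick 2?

P5

voice 0=D3 voice 2=A4 -> P5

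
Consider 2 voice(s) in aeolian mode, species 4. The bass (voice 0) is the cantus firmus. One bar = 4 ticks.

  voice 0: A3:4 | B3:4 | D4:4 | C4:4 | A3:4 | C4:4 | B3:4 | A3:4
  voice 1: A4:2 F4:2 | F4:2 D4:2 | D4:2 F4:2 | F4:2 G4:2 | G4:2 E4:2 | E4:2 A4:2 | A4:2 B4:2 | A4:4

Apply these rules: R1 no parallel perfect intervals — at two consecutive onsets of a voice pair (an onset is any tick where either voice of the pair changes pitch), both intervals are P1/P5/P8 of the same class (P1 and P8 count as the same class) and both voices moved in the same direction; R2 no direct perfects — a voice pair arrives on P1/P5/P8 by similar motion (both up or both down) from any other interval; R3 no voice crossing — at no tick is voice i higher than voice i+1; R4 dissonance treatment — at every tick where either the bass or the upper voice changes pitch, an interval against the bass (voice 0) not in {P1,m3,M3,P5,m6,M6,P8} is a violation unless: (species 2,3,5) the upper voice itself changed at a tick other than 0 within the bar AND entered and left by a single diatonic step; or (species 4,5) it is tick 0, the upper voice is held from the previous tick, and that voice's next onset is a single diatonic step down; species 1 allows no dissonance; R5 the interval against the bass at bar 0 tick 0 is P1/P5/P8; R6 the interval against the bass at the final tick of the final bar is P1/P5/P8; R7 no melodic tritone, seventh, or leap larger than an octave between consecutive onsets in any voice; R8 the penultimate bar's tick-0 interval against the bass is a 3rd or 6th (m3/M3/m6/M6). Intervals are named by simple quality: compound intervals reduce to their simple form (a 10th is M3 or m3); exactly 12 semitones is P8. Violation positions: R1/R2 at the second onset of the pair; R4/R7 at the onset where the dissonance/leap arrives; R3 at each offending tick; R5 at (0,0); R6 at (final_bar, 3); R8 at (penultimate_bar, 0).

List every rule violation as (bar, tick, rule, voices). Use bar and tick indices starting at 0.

(1, 0, R4, (0, 1))
(3, 0, R4, (0, 1))
(4, 0, R4, (0, 1))
(6, 0, R4, (0, 1))
(6, 0, R8, (0, 1))
(7, 0, R1, (0, 1))

bar 0: v0=A3 v1=A4 downbeat P8
bar 1: v0=B3 v1=F4 downbeat TT
bar 2: v0=D4 v1=D4 downbeat P1
bar 3: v0=C4 v1=F4 downbeat P4
bar 4: v0=A3 v1=G4 downbeat m7
bar 5: v0=C4 v1=E4 downbeat M3
bar 6: v0=B3 v1=A4 downbeat m7
bar 7: v0=A3 v1=A4 downbeat P8
  -> R4 @ bar 1 tick 0 v(0, 1): B3/F4 TT untreated
  -> R4 @ bar 3 tick 0 v(0, 1): C4/F4 P4 untreated
  -> R4 @ bar 4 tick 0 v(0, 1): A3/G4 m7 untreated
  -> R4 @ bar 6 tick 0 v(0, 1): B3/A4 m7 untreated
  -> R8 @ bar 6 tick 0 v(0, 1): penult m7 not 3rd/6th
  -> R1 @ bar 7 tick 0 v(0, 1): B3/B4 P8 -> A3/A4 P8 similar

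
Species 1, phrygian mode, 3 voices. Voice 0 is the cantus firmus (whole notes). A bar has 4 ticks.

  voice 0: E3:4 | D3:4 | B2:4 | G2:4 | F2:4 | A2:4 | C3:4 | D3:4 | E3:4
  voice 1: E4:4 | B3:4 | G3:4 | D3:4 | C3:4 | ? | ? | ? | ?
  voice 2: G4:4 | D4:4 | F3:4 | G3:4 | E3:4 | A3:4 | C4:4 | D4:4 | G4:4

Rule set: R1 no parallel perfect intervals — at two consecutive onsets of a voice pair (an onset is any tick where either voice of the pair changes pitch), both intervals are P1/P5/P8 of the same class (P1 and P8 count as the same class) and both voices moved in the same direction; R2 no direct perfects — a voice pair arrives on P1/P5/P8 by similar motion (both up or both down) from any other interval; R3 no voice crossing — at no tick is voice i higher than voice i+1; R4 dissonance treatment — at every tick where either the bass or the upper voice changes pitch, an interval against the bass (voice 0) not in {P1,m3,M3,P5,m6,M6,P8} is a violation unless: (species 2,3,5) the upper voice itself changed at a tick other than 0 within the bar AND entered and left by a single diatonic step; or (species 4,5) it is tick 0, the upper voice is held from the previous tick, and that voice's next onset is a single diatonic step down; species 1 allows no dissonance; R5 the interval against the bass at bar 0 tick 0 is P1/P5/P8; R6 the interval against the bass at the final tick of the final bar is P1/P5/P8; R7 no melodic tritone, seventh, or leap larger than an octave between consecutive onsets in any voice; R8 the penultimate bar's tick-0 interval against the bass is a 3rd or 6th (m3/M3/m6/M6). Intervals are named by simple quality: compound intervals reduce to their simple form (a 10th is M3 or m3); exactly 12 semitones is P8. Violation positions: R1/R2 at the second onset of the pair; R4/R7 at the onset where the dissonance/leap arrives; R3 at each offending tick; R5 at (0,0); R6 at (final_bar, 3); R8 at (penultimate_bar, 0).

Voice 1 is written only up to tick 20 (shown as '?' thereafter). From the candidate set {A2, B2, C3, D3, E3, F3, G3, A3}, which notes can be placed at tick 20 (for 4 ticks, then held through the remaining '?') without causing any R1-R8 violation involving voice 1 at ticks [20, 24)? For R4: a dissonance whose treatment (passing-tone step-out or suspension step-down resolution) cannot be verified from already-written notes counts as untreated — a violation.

A2: legal
B2: violates R4
C3: legal
D3: violates R2,R4
E3: violates R1
F3: legal
G3: violates R4
A3: violates R2

{A2, C3, F3}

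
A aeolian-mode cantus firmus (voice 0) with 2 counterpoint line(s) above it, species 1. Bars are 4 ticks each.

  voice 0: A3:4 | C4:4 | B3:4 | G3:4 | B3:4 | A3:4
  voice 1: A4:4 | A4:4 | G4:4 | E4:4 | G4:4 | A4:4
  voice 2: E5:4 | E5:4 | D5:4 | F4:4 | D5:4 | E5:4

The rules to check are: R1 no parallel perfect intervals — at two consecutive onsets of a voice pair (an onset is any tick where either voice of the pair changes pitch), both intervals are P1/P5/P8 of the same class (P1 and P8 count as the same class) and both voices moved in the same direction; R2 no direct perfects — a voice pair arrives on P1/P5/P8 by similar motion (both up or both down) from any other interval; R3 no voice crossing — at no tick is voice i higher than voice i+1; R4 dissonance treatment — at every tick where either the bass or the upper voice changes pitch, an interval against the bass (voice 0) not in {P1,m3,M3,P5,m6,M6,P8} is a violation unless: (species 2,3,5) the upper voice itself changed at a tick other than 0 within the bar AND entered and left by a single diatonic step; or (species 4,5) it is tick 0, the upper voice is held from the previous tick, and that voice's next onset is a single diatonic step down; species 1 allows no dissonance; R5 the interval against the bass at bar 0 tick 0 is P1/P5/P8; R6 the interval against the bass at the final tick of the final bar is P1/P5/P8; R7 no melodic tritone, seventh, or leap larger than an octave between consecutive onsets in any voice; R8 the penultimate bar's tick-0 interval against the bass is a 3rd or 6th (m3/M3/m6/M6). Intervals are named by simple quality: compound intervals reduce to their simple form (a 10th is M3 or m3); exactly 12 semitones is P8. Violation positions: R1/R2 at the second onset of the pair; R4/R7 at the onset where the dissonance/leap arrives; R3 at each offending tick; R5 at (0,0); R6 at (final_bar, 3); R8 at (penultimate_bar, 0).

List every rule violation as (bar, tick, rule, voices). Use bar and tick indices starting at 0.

bar 0: v0=A3 v1=A4 v2=E5 downbeat P5
bar 1: v0=C4 v1=A4 v2=E5 downbeat M3
bar 2: v0=B3 v1=G4 v2=D5 downbeat m3
bar 3: v0=G3 v1=E4 v2=F4 downbeat m7
bar 4: v0=B3 v1=G4 v2=D5 downbeat m3
bar 5: v0=A3 v1=A4 v2=E5 downbeat P5
  -> R1 @ bar 2 tick 0 v(1, 2): A4/E5 P5 -> G4/D5 P5 similar
  -> R4 @ bar 3 tick 0 v(0, 2): G3/F4 m7 untreated
  -> R2 @ bar 4 tick 0 v(1, 2): E4/F4 m2 -> G4/D5 P5 similar
  -> R1 @ bar 5 tick 0 v(1, 2): G4/D5 P5 -> A4/E5 P5 similar

(2, 0, R1, (1, 2))
(3, 0, R4, (0, 2))
(4, 0, R2, (1, 2))
(5, 0, R1, (1, 2))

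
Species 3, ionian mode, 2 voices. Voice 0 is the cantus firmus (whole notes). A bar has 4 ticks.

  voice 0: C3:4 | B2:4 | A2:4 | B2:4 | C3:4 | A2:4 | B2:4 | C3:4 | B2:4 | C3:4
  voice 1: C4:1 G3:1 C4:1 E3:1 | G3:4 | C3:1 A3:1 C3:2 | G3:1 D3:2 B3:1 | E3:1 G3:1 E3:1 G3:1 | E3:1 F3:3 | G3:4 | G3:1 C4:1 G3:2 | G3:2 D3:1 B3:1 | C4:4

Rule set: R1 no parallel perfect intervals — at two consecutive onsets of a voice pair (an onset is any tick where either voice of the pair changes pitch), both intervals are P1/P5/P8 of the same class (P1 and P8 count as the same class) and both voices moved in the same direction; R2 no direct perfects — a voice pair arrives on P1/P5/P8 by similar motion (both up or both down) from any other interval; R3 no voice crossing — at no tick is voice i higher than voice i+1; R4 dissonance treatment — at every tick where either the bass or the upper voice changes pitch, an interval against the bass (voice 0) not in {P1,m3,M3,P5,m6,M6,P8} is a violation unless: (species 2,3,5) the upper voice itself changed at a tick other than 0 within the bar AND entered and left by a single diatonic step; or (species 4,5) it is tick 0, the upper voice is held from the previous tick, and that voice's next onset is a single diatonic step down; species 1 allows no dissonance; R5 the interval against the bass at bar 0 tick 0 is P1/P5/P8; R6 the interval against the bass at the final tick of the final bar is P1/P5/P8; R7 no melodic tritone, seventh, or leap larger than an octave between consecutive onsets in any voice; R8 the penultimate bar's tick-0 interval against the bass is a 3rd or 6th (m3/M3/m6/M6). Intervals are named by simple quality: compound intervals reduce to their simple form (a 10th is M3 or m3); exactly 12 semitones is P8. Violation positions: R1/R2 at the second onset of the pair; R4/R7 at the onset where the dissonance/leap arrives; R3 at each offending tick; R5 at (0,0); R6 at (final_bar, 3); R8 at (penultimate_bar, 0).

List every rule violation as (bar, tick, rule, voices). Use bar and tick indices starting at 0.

bar 0: v0=C3 v1=C4 downbeat P8
bar 1: v0=B2 v1=G3 downbeat m6
bar 2: v0=A2 v1=C3 downbeat m3
bar 3: v0=B2 v1=G3 downbeat m6
bar 4: v0=C3 v1=E3 downbeat M3
bar 5: v0=A2 v1=E3 downbeat P5
bar 6: v0=B2 v1=G3 downbeat m6
bar 7: v0=C3 v1=G3 downbeat P5
bar 8: v0=B2 v1=G3 downbeat m6
bar 9: v0=C3 v1=C4 downbeat P8
  -> R1 @ bar 5 tick 0 v(0, 1): C3/G3 P5 -> A2/E3 P5 similar
  -> R1 @ bar 9 tick 0 v(0, 1): B2/B3 P8 -> C3/C4 P8 similar

(5, 0, R1, (0, 1))
(9, 0, R1, (0, 1))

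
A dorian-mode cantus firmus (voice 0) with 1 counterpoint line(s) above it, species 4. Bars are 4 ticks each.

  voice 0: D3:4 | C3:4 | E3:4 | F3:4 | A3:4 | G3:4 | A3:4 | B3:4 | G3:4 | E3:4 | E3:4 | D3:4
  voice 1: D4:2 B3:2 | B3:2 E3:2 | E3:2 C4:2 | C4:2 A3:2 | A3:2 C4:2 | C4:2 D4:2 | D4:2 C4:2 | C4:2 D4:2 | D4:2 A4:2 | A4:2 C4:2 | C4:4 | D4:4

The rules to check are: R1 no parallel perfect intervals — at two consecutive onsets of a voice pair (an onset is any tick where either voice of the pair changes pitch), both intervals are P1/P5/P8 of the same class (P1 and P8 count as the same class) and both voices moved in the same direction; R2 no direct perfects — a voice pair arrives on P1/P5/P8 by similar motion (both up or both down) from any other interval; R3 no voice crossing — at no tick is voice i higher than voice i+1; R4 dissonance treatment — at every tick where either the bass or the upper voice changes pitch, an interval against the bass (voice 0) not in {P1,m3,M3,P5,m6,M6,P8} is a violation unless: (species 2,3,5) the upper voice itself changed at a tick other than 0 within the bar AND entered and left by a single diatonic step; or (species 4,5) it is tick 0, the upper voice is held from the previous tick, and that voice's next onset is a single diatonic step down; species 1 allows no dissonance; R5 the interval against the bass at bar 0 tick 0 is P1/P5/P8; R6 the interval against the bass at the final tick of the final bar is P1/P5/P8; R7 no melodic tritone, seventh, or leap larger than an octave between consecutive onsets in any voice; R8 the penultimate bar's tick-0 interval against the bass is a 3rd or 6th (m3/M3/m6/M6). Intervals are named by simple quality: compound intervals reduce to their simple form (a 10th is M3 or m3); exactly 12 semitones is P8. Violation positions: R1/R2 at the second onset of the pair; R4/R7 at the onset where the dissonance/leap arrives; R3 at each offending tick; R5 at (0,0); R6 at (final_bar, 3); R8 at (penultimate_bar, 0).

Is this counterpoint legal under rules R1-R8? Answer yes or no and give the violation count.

No (5 violations)

bar 0: v0=D3 v1=D4 (P8)
bar 1: v0=C3 v1=B3 (M7)
bar 2: v0=E3 v1=E3 (P1)
bar 3: v0=F3 v1=C4 (P5)
bar 4: v0=A3 v1=A3 (P1)
bar 5: v0=G3 v1=C4 (P4)
bar 6: v0=A3 v1=D4 (P4)
bar 7: v0=B3 v1=C4 (m2)
bar 8: v0=G3 v1=D4 (P5)
bar 9: v0=E3 v1=A4 (P4)
bar 10: v0=E3 v1=C4 (m6)
bar 11: v0=D3 v1=D4 (P8)
  R4 @ bar1.0: C3/B3 M7 untreated
  R4 @ bar5.0: G3/C4 P4 untreated
  R4 @ bar7.0: B3/C4 m2 untreated
  R4 @ bar8.2: G3/A4 M2 untreated
  R4 @ bar9.0: E3/A4 P4 untreated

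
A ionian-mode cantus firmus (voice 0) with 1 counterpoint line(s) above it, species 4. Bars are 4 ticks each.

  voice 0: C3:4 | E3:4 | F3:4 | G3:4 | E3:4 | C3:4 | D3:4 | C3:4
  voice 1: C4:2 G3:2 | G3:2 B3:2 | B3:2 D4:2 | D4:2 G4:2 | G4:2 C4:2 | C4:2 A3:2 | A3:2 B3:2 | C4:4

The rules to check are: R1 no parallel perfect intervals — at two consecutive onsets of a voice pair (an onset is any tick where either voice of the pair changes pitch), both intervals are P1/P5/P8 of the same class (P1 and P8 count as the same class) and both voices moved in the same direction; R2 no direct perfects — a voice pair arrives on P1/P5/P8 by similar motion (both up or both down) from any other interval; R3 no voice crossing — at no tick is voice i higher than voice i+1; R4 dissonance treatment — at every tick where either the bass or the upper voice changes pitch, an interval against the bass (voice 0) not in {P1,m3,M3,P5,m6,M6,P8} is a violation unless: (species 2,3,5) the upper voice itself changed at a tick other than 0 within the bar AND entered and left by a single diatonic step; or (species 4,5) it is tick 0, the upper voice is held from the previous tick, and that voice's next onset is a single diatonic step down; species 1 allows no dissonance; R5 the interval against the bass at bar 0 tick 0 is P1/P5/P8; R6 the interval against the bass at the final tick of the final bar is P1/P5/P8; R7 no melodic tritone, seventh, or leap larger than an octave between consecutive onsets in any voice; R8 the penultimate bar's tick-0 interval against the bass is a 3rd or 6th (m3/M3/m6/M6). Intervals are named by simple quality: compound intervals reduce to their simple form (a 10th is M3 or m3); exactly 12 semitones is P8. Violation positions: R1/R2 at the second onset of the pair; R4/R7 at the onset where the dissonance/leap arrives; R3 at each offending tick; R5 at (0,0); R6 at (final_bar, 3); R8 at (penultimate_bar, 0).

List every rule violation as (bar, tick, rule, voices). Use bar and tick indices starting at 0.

(2, 0, R4, (0, 1))
(6, 0, R8, (0, 1))

bar 0: v0=C3 v1=C4 downbeat P8
bar 1: v0=E3 v1=G3 downbeat m3
bar 2: v0=F3 v1=B3 downbeat TT
bar 3: v0=G3 v1=D4 downbeat P5
bar 4: v0=E3 v1=G4 downbeat m3
bar 5: v0=C3 v1=C4 downbeat P8
bar 6: v0=D3 v1=A3 downbeat P5
bar 7: v0=C3 v1=C4 downbeat P8
  -> R4 @ bar 2 tick 0 v(0, 1): F3/B3 TT untreated
  -> R8 @ bar 6 tick 0 v(0, 1): penult P5 not 3rd/6th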